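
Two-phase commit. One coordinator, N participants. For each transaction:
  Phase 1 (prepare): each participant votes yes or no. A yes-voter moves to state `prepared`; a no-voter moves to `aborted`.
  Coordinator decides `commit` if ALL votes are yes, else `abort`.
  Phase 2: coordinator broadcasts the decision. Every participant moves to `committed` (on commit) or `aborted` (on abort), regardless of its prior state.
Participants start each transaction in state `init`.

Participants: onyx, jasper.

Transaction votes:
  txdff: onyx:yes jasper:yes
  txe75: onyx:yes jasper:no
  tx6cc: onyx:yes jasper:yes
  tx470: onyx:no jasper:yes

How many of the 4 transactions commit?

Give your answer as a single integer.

txdff: all yes -> commit (commits=1)
txe75: no from jasper -> abort (commits=1)
tx6cc: all yes -> commit (commits=2)
tx470: no from onyx -> abort (commits=2)

Answer: 2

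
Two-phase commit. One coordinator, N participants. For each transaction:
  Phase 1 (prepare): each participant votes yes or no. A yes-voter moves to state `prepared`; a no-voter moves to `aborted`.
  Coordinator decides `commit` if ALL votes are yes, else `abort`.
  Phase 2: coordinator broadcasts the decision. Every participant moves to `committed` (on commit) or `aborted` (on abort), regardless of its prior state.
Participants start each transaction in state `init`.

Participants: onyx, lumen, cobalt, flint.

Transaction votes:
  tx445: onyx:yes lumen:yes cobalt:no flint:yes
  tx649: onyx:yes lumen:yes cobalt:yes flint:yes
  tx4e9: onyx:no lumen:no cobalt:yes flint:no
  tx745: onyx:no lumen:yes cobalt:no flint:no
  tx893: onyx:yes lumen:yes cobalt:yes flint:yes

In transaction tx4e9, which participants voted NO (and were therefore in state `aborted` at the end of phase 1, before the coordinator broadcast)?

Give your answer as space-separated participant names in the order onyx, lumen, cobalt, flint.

Txn tx4e9 phase 1: onyx no -> aborted; lumen no -> aborted; cobalt yes -> prepared; flint no -> aborted

Answer: onyx lumen flint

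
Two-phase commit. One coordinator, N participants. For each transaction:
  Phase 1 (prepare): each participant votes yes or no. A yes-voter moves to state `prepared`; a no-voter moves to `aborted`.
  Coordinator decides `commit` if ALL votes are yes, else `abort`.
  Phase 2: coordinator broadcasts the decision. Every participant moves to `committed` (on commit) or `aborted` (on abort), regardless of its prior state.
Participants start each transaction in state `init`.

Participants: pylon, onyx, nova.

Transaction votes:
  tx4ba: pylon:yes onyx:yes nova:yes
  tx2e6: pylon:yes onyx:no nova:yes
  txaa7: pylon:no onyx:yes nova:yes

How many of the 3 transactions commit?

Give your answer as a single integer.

tx4ba: all yes -> commit (commits=1)
tx2e6: no from onyx -> abort (commits=1)
txaa7: no from pylon -> abort (commits=1)

Answer: 1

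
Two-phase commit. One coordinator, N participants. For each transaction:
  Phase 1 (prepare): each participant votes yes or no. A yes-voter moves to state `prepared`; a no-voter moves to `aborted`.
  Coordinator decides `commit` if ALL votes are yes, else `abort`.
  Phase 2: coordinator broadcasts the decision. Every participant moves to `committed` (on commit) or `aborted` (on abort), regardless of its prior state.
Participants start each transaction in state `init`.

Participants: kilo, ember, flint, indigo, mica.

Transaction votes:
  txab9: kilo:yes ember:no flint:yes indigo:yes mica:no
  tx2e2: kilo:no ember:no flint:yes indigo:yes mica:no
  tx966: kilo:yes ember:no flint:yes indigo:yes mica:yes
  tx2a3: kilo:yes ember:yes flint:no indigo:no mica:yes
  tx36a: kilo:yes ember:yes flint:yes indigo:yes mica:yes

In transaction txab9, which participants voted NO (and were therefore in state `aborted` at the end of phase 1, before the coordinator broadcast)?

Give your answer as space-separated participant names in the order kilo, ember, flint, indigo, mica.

Txn txab9 phase 1: kilo yes -> prepared; ember no -> aborted; flint yes -> prepared; indigo yes -> prepared; mica no -> aborted

Answer: ember mica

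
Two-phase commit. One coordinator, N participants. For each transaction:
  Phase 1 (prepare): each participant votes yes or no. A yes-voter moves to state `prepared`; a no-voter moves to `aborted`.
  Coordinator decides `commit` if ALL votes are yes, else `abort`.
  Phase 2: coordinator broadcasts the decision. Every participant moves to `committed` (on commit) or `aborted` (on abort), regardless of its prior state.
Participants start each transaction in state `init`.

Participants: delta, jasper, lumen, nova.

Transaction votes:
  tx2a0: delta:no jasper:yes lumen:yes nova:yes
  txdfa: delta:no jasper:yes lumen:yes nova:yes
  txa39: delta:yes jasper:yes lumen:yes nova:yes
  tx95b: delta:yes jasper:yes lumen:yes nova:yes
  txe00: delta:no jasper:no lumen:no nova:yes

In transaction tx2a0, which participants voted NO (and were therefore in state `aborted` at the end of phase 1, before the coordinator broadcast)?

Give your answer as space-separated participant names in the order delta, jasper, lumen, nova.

Txn tx2a0 phase 1: delta no -> aborted; jasper yes -> prepared; lumen yes -> prepared; nova yes -> prepared

Answer: delta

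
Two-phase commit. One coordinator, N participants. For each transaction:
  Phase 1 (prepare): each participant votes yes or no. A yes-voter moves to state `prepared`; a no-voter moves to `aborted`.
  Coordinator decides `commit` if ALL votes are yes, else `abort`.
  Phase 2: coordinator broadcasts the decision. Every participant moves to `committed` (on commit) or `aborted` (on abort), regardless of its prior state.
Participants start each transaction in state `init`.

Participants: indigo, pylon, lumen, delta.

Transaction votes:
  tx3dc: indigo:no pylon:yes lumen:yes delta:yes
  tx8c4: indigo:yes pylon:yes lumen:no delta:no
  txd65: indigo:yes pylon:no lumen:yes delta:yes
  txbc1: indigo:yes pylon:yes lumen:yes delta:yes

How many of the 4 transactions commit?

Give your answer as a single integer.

Answer: 1

Derivation:
tx3dc: no from indigo -> abort (commits=0)
tx8c4: no from lumen, delta -> abort (commits=0)
txd65: no from pylon -> abort (commits=0)
txbc1: all yes -> commit (commits=1)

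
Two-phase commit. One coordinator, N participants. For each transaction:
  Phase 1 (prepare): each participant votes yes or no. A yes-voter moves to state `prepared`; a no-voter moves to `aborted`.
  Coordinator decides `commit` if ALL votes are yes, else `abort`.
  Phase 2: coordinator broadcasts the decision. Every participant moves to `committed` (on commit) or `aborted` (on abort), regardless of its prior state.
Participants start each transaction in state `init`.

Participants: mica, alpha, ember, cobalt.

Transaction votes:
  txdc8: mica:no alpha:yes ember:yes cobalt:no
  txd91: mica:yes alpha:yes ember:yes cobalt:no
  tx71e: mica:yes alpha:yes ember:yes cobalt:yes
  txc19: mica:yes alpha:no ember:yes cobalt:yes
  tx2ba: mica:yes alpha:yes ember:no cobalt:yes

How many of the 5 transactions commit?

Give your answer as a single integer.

txdc8: no from mica, cobalt -> abort (commits=0)
txd91: no from cobalt -> abort (commits=0)
tx71e: all yes -> commit (commits=1)
txc19: no from alpha -> abort (commits=1)
tx2ba: no from ember -> abort (commits=1)

Answer: 1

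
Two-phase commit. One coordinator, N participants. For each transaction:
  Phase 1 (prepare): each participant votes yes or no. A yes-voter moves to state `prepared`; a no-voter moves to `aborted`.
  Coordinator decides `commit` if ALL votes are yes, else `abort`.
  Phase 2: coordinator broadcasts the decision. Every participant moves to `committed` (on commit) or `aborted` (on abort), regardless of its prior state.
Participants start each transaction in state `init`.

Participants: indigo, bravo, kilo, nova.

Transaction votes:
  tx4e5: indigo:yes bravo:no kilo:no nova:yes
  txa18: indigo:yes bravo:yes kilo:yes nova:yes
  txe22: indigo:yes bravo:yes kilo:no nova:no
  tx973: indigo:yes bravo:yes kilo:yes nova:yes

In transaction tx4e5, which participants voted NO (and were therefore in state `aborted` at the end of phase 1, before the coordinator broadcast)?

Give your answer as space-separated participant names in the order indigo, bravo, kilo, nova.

Answer: bravo kilo

Derivation:
Txn tx4e5 phase 1: indigo yes -> prepared; bravo no -> aborted; kilo no -> aborted; nova yes -> prepared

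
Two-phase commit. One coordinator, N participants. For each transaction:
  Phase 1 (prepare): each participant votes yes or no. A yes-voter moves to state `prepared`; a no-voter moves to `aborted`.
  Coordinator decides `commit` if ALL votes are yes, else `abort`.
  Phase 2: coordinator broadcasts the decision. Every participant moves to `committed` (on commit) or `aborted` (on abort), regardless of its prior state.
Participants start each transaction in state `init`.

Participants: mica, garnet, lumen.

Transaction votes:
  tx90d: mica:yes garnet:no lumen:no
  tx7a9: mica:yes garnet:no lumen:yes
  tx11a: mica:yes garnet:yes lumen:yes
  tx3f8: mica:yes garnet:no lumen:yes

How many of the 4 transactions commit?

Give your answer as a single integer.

Answer: 1

Derivation:
tx90d: no from garnet, lumen -> abort (commits=0)
tx7a9: no from garnet -> abort (commits=0)
tx11a: all yes -> commit (commits=1)
tx3f8: no from garnet -> abort (commits=1)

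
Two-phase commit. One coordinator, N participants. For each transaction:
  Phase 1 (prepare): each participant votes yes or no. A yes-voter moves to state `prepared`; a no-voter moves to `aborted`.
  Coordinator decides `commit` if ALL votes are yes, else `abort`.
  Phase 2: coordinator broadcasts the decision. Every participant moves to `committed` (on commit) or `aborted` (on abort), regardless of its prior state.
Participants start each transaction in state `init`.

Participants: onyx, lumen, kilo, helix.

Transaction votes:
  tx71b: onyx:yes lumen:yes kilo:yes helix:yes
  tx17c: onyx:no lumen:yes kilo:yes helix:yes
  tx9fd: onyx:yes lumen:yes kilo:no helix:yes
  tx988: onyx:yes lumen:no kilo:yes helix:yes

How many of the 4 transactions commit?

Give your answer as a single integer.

Answer: 1

Derivation:
tx71b: all yes -> commit (commits=1)
tx17c: no from onyx -> abort (commits=1)
tx9fd: no from kilo -> abort (commits=1)
tx988: no from lumen -> abort (commits=1)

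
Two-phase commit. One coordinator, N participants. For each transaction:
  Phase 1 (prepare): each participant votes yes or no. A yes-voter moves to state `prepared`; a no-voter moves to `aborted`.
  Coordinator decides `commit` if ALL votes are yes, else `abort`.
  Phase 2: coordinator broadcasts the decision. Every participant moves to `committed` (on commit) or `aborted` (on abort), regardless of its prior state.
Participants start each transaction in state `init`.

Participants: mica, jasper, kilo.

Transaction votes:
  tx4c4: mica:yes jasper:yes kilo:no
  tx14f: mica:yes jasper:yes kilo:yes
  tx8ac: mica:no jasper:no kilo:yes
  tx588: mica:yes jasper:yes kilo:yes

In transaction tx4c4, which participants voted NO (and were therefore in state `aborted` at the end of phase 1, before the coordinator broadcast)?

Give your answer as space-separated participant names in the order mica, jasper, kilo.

Answer: kilo

Derivation:
Txn tx4c4 phase 1: mica yes -> prepared; jasper yes -> prepared; kilo no -> aborted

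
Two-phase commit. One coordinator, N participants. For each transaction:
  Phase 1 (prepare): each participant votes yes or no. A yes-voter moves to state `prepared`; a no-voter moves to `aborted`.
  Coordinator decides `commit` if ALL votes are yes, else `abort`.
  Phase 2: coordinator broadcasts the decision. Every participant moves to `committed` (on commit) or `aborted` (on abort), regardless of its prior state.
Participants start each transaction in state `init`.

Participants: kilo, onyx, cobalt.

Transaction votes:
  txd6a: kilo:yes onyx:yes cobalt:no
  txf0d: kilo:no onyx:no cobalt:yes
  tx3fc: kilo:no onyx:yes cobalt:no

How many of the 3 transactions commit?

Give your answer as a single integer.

Answer: 0

Derivation:
txd6a: no from cobalt -> abort (commits=0)
txf0d: no from kilo, onyx -> abort (commits=0)
tx3fc: no from kilo, cobalt -> abort (commits=0)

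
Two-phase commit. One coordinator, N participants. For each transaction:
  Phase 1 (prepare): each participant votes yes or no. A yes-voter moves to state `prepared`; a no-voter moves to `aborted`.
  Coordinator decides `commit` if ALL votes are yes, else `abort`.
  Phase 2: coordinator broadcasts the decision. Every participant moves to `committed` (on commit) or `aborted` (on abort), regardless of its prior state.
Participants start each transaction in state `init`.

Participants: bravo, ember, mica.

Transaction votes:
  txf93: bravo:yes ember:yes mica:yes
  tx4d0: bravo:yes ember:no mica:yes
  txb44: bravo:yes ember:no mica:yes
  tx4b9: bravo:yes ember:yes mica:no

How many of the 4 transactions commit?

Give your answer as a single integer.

txf93: all yes -> commit (commits=1)
tx4d0: no from ember -> abort (commits=1)
txb44: no from ember -> abort (commits=1)
tx4b9: no from mica -> abort (commits=1)

Answer: 1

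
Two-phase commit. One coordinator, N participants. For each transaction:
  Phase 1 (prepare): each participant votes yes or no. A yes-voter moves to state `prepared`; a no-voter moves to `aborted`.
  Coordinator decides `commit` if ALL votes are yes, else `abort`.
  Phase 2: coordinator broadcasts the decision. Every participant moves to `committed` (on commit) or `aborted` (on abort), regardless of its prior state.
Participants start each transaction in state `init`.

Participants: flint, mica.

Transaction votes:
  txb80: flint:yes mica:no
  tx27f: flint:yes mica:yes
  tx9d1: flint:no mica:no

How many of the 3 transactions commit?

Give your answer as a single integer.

Answer: 1

Derivation:
txb80: no from mica -> abort (commits=0)
tx27f: all yes -> commit (commits=1)
tx9d1: no from flint, mica -> abort (commits=1)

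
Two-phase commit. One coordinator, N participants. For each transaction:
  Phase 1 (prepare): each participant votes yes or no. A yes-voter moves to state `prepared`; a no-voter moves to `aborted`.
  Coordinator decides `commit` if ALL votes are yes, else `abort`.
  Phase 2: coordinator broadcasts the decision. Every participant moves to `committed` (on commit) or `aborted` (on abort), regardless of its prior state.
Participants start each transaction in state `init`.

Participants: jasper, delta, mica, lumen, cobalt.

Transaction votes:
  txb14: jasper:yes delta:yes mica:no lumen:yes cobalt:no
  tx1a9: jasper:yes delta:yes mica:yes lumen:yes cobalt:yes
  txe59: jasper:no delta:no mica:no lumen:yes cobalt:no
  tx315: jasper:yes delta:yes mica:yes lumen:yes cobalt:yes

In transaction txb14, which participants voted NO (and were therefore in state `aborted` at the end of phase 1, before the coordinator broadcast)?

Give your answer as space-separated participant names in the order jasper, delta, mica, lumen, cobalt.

Txn txb14 phase 1: jasper yes -> prepared; delta yes -> prepared; mica no -> aborted; lumen yes -> prepared; cobalt no -> aborted

Answer: mica cobalt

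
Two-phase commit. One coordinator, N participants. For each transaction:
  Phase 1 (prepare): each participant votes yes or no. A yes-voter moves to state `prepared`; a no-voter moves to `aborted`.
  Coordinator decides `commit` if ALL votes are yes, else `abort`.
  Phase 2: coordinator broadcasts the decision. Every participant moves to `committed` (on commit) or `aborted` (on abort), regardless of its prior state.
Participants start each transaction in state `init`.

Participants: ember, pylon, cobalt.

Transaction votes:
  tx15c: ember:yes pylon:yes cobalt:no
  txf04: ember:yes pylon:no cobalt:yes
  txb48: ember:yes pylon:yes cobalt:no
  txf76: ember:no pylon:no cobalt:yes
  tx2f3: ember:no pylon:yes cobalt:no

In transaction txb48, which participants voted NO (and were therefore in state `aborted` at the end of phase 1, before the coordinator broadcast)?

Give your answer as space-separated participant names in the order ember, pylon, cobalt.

Txn txb48 phase 1: ember yes -> prepared; pylon yes -> prepared; cobalt no -> aborted

Answer: cobalt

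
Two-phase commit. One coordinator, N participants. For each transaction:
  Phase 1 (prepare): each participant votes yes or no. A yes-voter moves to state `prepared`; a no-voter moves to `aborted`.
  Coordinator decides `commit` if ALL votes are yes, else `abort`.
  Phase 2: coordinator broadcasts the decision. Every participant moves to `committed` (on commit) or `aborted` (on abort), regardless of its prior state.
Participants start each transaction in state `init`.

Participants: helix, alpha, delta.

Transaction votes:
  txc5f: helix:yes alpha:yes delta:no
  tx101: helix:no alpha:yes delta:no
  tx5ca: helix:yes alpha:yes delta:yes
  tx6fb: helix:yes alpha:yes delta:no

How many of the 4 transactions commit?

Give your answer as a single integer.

Answer: 1

Derivation:
txc5f: no from delta -> abort (commits=0)
tx101: no from helix, delta -> abort (commits=0)
tx5ca: all yes -> commit (commits=1)
tx6fb: no from delta -> abort (commits=1)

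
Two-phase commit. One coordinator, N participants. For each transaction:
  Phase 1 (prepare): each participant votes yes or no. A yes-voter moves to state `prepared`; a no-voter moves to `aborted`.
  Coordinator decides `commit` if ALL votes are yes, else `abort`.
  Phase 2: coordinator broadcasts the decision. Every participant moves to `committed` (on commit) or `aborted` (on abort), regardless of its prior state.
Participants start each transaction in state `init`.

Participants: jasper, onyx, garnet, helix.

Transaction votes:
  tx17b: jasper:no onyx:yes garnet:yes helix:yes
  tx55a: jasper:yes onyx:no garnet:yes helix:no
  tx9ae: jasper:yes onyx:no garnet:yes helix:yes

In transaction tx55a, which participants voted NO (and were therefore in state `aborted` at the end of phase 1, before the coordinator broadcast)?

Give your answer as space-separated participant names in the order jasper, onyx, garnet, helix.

Txn tx55a phase 1: jasper yes -> prepared; onyx no -> aborted; garnet yes -> prepared; helix no -> aborted

Answer: onyx helix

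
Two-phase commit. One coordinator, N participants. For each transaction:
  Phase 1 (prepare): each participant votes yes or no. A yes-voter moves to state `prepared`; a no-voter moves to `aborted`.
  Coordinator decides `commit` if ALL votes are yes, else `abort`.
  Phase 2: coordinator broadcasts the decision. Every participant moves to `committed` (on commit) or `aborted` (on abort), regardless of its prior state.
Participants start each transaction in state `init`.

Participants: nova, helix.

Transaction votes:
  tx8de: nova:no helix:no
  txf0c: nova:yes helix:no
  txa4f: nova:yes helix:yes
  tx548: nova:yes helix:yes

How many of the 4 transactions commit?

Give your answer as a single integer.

tx8de: no from nova, helix -> abort (commits=0)
txf0c: no from helix -> abort (commits=0)
txa4f: all yes -> commit (commits=1)
tx548: all yes -> commit (commits=2)

Answer: 2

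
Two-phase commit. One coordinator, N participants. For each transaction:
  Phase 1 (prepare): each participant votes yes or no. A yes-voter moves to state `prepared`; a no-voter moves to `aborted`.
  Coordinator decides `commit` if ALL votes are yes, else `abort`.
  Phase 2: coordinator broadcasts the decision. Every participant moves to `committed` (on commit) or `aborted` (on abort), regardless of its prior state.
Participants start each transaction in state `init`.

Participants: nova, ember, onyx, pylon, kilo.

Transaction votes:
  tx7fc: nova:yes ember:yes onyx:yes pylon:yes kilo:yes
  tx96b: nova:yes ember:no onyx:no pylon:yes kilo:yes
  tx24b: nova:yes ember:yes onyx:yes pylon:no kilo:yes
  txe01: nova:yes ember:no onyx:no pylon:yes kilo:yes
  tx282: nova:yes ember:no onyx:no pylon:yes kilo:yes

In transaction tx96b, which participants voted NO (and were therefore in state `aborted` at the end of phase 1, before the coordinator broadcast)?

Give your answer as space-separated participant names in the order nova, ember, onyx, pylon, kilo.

Answer: ember onyx

Derivation:
Txn tx96b phase 1: nova yes -> prepared; ember no -> aborted; onyx no -> aborted; pylon yes -> prepared; kilo yes -> prepared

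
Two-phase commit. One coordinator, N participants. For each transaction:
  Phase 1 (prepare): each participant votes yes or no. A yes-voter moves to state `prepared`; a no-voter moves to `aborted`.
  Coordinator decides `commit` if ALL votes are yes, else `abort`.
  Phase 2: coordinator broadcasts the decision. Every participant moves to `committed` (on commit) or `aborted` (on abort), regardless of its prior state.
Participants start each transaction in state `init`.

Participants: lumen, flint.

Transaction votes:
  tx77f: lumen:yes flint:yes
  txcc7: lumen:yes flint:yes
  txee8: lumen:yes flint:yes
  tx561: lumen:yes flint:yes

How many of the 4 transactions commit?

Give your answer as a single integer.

Answer: 4

Derivation:
tx77f: all yes -> commit (commits=1)
txcc7: all yes -> commit (commits=2)
txee8: all yes -> commit (commits=3)
tx561: all yes -> commit (commits=4)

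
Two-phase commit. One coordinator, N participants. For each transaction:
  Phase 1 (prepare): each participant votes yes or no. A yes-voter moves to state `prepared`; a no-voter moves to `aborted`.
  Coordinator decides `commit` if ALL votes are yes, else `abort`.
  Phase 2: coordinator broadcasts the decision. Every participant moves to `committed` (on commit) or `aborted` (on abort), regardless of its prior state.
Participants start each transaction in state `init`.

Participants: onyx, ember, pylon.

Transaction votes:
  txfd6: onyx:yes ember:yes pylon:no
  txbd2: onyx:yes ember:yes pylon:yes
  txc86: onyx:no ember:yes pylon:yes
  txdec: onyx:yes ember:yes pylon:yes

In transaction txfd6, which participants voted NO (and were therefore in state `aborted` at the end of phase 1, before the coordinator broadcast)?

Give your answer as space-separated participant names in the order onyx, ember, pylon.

Answer: pylon

Derivation:
Txn txfd6 phase 1: onyx yes -> prepared; ember yes -> prepared; pylon no -> aborted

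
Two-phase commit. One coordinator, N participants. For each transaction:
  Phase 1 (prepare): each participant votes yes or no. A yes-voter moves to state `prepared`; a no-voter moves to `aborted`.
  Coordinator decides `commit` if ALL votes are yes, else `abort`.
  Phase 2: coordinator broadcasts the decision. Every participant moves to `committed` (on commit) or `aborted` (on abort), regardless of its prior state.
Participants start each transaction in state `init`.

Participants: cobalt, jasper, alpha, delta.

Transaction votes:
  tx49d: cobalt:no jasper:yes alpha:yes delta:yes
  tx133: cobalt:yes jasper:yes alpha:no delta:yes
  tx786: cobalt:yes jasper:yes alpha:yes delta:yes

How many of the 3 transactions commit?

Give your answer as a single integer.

Answer: 1

Derivation:
tx49d: no from cobalt -> abort (commits=0)
tx133: no from alpha -> abort (commits=0)
tx786: all yes -> commit (commits=1)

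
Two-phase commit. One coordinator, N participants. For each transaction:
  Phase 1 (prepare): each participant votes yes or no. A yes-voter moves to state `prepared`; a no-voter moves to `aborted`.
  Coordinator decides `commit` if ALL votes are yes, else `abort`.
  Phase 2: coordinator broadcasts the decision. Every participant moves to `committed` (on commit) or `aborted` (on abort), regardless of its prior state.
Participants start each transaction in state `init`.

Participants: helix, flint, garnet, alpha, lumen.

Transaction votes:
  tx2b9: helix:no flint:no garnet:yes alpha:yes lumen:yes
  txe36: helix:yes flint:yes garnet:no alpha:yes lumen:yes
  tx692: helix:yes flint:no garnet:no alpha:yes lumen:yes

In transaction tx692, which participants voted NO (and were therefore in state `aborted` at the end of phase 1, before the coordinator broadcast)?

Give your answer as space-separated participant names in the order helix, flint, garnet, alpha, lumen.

Answer: flint garnet

Derivation:
Txn tx692 phase 1: helix yes -> prepared; flint no -> aborted; garnet no -> aborted; alpha yes -> prepared; lumen yes -> prepared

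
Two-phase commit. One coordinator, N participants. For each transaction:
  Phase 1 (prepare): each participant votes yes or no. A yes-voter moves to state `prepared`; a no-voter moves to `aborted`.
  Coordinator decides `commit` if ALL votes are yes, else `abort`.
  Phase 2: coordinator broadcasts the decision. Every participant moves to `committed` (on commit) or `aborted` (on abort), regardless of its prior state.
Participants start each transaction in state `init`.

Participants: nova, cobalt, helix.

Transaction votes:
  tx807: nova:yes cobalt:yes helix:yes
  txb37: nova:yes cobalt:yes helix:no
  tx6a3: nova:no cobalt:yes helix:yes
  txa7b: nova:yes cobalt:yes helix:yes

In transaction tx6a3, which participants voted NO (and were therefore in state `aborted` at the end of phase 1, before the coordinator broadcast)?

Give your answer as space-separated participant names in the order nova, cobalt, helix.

Answer: nova

Derivation:
Txn tx6a3 phase 1: nova no -> aborted; cobalt yes -> prepared; helix yes -> prepared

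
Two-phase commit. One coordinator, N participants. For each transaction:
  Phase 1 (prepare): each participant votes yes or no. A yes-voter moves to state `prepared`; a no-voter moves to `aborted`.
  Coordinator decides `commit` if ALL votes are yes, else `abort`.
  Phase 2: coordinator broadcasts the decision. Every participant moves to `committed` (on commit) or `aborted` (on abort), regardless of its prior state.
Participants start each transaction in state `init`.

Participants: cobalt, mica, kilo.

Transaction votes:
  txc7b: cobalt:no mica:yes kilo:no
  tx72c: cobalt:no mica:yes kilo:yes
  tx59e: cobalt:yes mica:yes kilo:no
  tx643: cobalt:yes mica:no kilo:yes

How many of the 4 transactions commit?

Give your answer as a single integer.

Answer: 0

Derivation:
txc7b: no from cobalt, kilo -> abort (commits=0)
tx72c: no from cobalt -> abort (commits=0)
tx59e: no from kilo -> abort (commits=0)
tx643: no from mica -> abort (commits=0)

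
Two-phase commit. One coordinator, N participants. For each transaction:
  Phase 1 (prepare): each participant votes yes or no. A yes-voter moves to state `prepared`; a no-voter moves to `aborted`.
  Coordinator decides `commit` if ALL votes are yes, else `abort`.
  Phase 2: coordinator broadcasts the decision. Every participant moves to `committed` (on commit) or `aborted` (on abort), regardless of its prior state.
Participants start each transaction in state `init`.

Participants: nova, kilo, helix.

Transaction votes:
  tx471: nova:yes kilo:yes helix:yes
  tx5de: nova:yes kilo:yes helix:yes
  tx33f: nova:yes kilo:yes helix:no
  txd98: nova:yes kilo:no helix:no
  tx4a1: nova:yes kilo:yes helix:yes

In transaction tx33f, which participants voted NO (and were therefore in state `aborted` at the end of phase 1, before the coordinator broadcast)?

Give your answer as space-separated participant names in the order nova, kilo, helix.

Answer: helix

Derivation:
Txn tx33f phase 1: nova yes -> prepared; kilo yes -> prepared; helix no -> aborted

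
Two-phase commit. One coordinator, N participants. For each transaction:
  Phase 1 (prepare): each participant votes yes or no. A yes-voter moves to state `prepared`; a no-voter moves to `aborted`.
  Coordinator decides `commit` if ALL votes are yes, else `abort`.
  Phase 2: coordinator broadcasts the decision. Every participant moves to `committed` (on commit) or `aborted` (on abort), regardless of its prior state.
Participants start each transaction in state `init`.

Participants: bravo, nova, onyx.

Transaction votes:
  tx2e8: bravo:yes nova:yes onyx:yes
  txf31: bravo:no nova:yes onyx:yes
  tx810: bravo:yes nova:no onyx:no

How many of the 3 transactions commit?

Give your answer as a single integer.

tx2e8: all yes -> commit (commits=1)
txf31: no from bravo -> abort (commits=1)
tx810: no from nova, onyx -> abort (commits=1)

Answer: 1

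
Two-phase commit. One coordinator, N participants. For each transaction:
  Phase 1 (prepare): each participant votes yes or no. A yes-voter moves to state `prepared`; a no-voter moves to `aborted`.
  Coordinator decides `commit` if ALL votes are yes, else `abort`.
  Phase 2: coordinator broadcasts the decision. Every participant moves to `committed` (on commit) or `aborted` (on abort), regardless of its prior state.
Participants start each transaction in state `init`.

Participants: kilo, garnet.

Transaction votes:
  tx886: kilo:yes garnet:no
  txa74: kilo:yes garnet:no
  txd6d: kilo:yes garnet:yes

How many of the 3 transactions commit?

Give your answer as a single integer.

Answer: 1

Derivation:
tx886: no from garnet -> abort (commits=0)
txa74: no from garnet -> abort (commits=0)
txd6d: all yes -> commit (commits=1)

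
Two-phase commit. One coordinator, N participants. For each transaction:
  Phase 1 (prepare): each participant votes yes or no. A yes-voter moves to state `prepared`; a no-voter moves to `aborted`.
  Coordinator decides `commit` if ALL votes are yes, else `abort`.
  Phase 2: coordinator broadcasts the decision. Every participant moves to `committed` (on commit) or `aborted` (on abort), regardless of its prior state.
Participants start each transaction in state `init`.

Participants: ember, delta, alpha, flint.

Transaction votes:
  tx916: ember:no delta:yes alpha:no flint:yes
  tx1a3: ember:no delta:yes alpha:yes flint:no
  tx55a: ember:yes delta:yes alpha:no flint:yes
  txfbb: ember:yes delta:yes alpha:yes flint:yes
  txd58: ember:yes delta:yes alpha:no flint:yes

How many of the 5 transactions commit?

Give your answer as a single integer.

Answer: 1

Derivation:
tx916: no from ember, alpha -> abort (commits=0)
tx1a3: no from ember, flint -> abort (commits=0)
tx55a: no from alpha -> abort (commits=0)
txfbb: all yes -> commit (commits=1)
txd58: no from alpha -> abort (commits=1)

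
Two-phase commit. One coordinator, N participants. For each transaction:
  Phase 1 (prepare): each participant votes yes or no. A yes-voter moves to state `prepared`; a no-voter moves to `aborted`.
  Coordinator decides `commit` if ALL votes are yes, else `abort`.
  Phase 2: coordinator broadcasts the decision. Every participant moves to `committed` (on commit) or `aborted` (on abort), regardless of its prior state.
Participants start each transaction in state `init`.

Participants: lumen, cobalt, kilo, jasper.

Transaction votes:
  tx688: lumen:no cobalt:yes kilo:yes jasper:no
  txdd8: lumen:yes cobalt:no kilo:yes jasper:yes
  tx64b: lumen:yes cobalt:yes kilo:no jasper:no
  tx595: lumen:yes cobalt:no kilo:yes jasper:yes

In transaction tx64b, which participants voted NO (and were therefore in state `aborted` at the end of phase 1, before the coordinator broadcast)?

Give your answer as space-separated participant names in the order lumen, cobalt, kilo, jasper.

Txn tx64b phase 1: lumen yes -> prepared; cobalt yes -> prepared; kilo no -> aborted; jasper no -> aborted

Answer: kilo jasper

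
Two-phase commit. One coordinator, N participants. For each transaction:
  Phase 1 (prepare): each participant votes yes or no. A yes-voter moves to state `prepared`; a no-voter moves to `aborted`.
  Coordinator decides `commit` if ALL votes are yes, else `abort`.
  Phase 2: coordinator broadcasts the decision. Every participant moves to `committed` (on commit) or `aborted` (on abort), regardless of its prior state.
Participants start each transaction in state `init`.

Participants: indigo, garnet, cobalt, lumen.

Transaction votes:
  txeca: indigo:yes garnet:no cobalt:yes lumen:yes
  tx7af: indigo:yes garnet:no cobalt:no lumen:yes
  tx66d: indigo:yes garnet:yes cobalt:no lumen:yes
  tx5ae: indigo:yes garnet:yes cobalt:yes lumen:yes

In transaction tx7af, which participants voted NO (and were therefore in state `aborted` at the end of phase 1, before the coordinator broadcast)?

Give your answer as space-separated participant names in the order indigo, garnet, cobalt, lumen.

Txn tx7af phase 1: indigo yes -> prepared; garnet no -> aborted; cobalt no -> aborted; lumen yes -> prepared

Answer: garnet cobalt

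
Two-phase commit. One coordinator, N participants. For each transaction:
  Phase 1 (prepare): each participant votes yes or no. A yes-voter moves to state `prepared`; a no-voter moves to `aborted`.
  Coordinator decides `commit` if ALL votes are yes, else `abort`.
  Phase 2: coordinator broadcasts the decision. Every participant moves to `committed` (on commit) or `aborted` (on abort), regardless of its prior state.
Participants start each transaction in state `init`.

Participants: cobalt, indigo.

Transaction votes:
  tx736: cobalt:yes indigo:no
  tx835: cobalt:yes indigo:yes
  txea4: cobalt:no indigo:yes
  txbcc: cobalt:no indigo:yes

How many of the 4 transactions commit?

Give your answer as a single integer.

tx736: no from indigo -> abort (commits=0)
tx835: all yes -> commit (commits=1)
txea4: no from cobalt -> abort (commits=1)
txbcc: no from cobalt -> abort (commits=1)

Answer: 1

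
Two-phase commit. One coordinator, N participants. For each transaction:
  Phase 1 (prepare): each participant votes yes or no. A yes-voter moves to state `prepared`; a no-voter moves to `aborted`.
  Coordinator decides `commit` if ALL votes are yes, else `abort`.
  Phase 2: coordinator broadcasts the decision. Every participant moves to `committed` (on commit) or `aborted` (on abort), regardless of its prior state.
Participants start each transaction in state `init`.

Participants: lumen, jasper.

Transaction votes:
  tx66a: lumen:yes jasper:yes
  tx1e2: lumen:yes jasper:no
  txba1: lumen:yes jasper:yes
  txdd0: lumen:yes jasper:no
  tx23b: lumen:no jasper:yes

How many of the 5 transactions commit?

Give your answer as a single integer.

Answer: 2

Derivation:
tx66a: all yes -> commit (commits=1)
tx1e2: no from jasper -> abort (commits=1)
txba1: all yes -> commit (commits=2)
txdd0: no from jasper -> abort (commits=2)
tx23b: no from lumen -> abort (commits=2)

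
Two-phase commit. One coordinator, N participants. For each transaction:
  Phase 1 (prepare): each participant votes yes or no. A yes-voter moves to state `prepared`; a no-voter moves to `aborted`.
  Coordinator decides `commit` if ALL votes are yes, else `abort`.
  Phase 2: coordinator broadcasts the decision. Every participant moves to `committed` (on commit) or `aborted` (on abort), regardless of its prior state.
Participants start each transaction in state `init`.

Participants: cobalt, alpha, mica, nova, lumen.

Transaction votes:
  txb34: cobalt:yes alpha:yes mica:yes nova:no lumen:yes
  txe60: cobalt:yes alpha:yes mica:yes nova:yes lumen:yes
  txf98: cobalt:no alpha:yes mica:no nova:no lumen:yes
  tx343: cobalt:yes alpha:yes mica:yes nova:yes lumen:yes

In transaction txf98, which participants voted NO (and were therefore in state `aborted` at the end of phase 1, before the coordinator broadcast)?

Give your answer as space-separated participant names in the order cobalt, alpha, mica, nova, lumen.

Answer: cobalt mica nova

Derivation:
Txn txf98 phase 1: cobalt no -> aborted; alpha yes -> prepared; mica no -> aborted; nova no -> aborted; lumen yes -> prepared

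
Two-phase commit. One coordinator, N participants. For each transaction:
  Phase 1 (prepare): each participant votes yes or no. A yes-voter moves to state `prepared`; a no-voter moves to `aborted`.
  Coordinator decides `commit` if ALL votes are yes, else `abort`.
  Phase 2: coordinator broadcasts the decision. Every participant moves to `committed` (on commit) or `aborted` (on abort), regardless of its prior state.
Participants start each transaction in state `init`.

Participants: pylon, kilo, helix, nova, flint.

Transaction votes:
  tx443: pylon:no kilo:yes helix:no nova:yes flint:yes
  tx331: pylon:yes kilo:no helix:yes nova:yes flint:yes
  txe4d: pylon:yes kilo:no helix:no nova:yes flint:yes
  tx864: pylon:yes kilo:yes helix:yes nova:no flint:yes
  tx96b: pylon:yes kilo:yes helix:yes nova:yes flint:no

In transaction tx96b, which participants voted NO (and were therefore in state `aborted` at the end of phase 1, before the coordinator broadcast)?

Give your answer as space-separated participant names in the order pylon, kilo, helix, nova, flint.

Answer: flint

Derivation:
Txn tx96b phase 1: pylon yes -> prepared; kilo yes -> prepared; helix yes -> prepared; nova yes -> prepared; flint no -> aborted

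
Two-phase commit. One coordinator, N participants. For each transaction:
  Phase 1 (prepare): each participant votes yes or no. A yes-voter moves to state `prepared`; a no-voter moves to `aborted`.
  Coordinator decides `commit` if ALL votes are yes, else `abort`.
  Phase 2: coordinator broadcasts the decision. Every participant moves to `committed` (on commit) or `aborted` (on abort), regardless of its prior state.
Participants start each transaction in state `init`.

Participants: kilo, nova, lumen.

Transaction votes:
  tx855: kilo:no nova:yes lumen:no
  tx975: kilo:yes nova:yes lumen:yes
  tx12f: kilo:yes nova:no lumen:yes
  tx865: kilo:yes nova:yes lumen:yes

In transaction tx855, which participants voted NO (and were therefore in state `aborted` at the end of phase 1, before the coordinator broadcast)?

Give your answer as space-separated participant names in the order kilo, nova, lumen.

Answer: kilo lumen

Derivation:
Txn tx855 phase 1: kilo no -> aborted; nova yes -> prepared; lumen no -> aborted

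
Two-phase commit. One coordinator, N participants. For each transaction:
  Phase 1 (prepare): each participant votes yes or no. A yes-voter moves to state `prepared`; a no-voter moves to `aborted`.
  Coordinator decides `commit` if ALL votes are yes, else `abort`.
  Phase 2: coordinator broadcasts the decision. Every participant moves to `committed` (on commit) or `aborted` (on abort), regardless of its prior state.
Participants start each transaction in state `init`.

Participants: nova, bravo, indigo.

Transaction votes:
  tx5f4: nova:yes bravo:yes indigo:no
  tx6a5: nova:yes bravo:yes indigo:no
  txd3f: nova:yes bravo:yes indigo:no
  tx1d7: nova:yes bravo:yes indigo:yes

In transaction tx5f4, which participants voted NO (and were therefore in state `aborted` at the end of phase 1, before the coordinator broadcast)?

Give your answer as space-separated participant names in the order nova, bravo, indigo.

Answer: indigo

Derivation:
Txn tx5f4 phase 1: nova yes -> prepared; bravo yes -> prepared; indigo no -> aborted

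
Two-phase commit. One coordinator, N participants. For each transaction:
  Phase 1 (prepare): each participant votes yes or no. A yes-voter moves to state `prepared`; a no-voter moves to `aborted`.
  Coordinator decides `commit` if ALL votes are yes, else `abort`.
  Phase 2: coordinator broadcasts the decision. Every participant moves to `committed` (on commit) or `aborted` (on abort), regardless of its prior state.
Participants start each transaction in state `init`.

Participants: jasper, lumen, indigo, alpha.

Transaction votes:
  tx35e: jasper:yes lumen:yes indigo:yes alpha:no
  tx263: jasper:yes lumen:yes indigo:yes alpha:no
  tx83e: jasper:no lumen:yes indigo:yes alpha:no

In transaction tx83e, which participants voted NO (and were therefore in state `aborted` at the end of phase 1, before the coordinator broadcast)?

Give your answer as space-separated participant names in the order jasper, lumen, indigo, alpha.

Answer: jasper alpha

Derivation:
Txn tx83e phase 1: jasper no -> aborted; lumen yes -> prepared; indigo yes -> prepared; alpha no -> aborted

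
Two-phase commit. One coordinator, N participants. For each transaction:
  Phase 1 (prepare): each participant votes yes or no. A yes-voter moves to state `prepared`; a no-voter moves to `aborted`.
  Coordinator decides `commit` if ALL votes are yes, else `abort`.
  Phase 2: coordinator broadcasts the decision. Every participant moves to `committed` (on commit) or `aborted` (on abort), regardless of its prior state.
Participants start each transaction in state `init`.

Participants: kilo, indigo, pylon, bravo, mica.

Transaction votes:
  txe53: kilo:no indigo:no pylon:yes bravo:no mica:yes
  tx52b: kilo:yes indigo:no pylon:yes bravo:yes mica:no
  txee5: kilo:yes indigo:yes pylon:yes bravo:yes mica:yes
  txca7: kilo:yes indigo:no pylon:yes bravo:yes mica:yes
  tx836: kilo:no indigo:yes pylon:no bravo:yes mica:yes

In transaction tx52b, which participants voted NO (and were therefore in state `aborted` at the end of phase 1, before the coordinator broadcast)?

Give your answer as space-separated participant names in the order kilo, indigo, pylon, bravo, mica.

Txn tx52b phase 1: kilo yes -> prepared; indigo no -> aborted; pylon yes -> prepared; bravo yes -> prepared; mica no -> aborted

Answer: indigo mica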